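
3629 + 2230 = 5859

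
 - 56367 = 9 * ( - 6263)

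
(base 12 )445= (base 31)k9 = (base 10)629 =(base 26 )O5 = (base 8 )1165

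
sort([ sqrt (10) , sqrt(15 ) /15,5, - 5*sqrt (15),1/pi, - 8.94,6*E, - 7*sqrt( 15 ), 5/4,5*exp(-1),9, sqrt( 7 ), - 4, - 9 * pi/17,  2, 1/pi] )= [ - 7*sqrt ( 15), - 5*sqrt(15),-8.94, - 4,-9*pi/17,sqrt ( 15)/15,1/pi, 1/pi,5/4,5*exp( - 1),  2,sqrt(7),sqrt(10 ), 5,9,6 *E]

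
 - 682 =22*( - 31)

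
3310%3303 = 7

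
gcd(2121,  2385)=3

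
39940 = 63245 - 23305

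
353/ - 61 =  - 353/61=- 5.79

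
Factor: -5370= - 2^1*3^1*5^1*179^1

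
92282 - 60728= 31554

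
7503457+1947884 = 9451341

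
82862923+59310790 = 142173713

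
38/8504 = 19/4252 = 0.00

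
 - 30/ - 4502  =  15/2251= 0.01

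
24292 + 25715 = 50007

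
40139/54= 743 + 17/54 =743.31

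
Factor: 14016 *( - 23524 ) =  - 329712384= - 2^8*3^1*73^1*5881^1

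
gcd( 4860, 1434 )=6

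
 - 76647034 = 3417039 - 80064073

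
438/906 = 73/151  =  0.48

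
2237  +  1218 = 3455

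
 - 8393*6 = - 50358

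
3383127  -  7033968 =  - 3650841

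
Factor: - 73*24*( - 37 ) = 64824 = 2^3*3^1*37^1 * 73^1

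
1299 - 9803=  - 8504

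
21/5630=21/5630 = 0.00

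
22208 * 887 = 19698496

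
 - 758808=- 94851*8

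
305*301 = 91805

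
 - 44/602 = - 1+ 279/301 =-0.07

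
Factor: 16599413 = 47^1*353179^1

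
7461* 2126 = 15862086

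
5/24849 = 5/24849   =  0.00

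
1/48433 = 1/48433= 0.00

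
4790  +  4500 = 9290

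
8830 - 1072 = 7758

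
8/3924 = 2/981 = 0.00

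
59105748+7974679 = 67080427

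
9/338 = 9/338 = 0.03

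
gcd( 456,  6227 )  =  1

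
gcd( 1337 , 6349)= 7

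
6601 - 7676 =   -  1075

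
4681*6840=32018040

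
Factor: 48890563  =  523^1*93481^1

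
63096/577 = 109+203/577 = 109.35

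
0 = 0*8902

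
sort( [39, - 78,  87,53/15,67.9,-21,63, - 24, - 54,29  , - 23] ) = [ - 78, - 54, - 24, - 23, - 21,53/15, 29, 39,63,67.9 , 87 ] 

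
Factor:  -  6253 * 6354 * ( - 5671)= 2^1 *3^2*13^2*37^1*53^1* 107^1*353^1 = 225317688102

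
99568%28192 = 14992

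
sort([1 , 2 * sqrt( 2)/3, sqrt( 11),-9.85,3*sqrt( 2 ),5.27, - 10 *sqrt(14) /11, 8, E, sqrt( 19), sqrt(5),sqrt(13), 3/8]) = [ - 9.85, - 10 * sqrt( 14)/11 , 3/8, 2*sqrt( 2 ) /3,1,  sqrt ( 5 ), E, sqrt( 11), sqrt(13), 3 * sqrt( 2 ), sqrt(  19),5.27, 8] 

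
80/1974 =40/987 =0.04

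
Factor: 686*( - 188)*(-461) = 2^3*7^3*47^1 * 461^1 = 59454248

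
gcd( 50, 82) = 2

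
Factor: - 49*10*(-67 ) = 2^1*5^1 * 7^2*67^1 = 32830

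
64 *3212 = 205568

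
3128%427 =139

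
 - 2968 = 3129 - 6097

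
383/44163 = 383/44163 = 0.01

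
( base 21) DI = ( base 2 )100100011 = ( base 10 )291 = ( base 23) CF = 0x123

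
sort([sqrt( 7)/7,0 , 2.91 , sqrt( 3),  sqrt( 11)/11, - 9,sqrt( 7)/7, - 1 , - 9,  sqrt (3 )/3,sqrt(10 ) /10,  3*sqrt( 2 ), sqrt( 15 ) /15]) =[ - 9, - 9, - 1 , 0,sqrt ( 15 )/15,sqrt ( 11)/11,sqrt(10) /10,  sqrt( 7)/7, sqrt (7 )/7,sqrt (3)/3 , sqrt( 3),  2.91, 3*sqrt (2) ]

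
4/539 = 4/539 = 0.01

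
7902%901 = 694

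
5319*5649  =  30047031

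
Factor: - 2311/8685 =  - 3^( - 2 )*5^(-1)*193^( - 1)*2311^1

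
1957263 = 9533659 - 7576396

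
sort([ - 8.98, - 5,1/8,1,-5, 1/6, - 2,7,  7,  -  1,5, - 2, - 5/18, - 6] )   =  [  -  8.98,  -  6, - 5,-5,-2, - 2,- 1, - 5/18,1/8,1/6,1,5, 7,7]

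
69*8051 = 555519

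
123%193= 123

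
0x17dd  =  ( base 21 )dhj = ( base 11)4654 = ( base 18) 10f7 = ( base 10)6109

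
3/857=3/857 = 0.00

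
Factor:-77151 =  - 3^1*25717^1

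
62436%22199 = 18038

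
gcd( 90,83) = 1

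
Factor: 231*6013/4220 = 1389003/4220  =  2^( - 2 )*3^1*5^ (  -  1 )*7^2 * 11^1*211^( - 1)*859^1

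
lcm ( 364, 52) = 364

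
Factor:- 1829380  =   - 2^2*5^1*7^1*73^1*179^1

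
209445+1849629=2059074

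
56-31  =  25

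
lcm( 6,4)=12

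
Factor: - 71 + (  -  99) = -170 = - 2^1*5^1*17^1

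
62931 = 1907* 33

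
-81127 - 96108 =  -177235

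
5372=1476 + 3896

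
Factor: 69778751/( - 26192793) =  - 3^(  -  1)*7^1*11^( - 1)*919^1*10847^1*793721^(  -  1)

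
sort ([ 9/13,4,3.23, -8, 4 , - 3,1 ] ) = [ - 8, -3,9/13, 1,3.23,4,  4] 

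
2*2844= 5688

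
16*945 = 15120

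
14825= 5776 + 9049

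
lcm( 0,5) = 0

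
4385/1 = 4385  =  4385.00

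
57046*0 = 0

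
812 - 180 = 632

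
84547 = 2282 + 82265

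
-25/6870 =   -  1+1369/1374 = -  0.00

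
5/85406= 5/85406 = 0.00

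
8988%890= 88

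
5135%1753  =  1629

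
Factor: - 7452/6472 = - 1863/1618 = -2^( - 1 ) * 3^4 * 23^1 *809^( - 1)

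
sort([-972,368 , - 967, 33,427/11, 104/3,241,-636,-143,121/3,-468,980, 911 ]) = [ - 972, - 967,-636,-468, - 143  ,  33,104/3,427/11 , 121/3,241,368, 911, 980]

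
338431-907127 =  - 568696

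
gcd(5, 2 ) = 1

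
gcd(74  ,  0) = 74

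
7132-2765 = 4367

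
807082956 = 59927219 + 747155737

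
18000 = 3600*5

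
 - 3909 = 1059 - 4968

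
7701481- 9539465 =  - 1837984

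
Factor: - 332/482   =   - 2^1*83^1 * 241^( - 1 )=-166/241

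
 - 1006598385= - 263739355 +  - 742859030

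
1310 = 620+690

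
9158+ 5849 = 15007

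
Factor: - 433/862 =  - 2^( - 1)*431^( - 1)*433^1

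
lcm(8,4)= 8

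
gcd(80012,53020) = 964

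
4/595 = 4/595=0.01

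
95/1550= 19/310=0.06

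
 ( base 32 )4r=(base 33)4n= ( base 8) 233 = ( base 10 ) 155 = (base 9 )182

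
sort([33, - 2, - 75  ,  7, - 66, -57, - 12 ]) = [ - 75, - 66, - 57, - 12, - 2, 7,33 ] 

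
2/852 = 1/426 = 0.00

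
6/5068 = 3/2534 = 0.00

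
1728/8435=1728/8435 =0.20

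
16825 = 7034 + 9791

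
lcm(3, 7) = 21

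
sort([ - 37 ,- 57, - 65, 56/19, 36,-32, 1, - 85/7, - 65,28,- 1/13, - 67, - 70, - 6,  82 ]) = [ - 70, - 67, - 65, - 65, - 57, -37,  -  32, - 85/7,- 6 , - 1/13, 1, 56/19,28,36, 82 ]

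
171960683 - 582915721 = - 410955038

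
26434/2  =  13217 =13217.00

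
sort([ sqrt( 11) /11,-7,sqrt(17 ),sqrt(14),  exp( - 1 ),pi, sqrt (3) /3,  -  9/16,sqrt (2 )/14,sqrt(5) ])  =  [ - 7, - 9/16, sqrt(2)/14,sqrt( 11) /11,exp( - 1),  sqrt( 3 )/3,sqrt(5 ), pi,sqrt( 14), sqrt( 17 ) ]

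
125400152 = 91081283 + 34318869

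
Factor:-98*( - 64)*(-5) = -2^7*5^1* 7^2 = - 31360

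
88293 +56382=144675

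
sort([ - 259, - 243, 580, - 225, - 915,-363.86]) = [ - 915, - 363.86, - 259, - 243, - 225,580 ]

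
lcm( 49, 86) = 4214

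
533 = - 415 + 948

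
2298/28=1149/14 = 82.07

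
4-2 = 2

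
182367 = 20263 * 9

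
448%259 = 189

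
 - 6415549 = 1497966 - 7913515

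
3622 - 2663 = 959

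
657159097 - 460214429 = 196944668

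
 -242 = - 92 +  - 150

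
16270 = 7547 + 8723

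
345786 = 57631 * 6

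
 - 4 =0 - 4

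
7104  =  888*8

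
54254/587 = 92+250/587 = 92.43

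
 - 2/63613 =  - 2/63613 = -0.00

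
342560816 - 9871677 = 332689139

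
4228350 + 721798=4950148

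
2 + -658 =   -  656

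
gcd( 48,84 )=12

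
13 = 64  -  51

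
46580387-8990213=37590174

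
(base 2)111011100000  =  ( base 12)2254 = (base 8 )7340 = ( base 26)5GC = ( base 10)3808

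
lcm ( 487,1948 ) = 1948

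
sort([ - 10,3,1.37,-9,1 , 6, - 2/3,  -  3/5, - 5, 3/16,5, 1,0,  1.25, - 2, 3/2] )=[ - 10, - 9, - 5,-2, - 2/3, - 3/5,0,3/16, 1,1, 1.25,1.37,3/2,3,  5,6 ]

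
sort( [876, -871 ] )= [-871, 876 ]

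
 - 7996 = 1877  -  9873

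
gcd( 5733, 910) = 91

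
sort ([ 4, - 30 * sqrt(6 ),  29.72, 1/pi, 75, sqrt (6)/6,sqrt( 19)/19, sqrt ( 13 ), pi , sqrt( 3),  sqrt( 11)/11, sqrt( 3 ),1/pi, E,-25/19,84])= [ - 30*sqrt(6 ), - 25/19, sqrt( 19)/19, sqrt( 11)/11, 1/pi  ,  1/pi, sqrt( 6)/6,sqrt (3), sqrt( 3 ), E, pi, sqrt( 13),  4, 29.72, 75, 84 ]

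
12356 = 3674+8682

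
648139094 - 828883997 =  - 180744903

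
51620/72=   716  +  17/18 = 716.94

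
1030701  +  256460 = 1287161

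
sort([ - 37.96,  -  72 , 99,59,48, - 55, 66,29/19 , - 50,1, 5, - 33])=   [ - 72, - 55,-50, - 37.96, -33,1, 29/19, 5, 48, 59, 66, 99]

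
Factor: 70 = 2^1*5^1 * 7^1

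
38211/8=38211/8= 4776.38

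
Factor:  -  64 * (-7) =2^6*7^1 = 448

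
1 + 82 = 83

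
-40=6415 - 6455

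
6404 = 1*6404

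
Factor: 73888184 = 2^3*9236023^1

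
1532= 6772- 5240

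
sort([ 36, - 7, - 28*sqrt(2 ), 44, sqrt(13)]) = [ - 28 * sqrt(2 ), - 7,sqrt( 13 ), 36,44 ]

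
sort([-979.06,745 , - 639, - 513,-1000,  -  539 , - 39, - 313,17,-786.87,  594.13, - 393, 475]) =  [ - 1000, -979.06,-786.87 , - 639 , - 539,-513 , - 393,-313, - 39,17,475,594.13 , 745] 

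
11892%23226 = 11892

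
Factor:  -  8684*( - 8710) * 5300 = 2^5*5^3 * 13^2*  53^1 * 67^1*167^1   =  400879492000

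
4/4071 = 4/4071= 0.00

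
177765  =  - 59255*(- 3)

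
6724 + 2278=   9002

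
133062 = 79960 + 53102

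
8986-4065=4921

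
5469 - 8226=  -  2757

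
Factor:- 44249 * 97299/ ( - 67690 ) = 4305383451/67690 = 2^( - 1) *3^2* 5^( - 1) * 7^( - 1)*19^1*569^1* 967^( - 1 )*44249^1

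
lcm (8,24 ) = 24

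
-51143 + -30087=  - 81230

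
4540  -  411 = 4129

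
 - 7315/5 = -1463= - 1463.00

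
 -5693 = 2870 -8563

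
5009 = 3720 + 1289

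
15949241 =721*22121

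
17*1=17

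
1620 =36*45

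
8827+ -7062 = 1765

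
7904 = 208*38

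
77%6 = 5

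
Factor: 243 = 3^5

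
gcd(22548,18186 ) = 6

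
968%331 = 306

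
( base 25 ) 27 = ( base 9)63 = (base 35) 1M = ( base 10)57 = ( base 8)71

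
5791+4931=10722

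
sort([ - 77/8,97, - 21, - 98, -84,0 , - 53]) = [ - 98 , - 84, - 53 , - 21,  -  77/8, 0 , 97] 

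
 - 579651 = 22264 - 601915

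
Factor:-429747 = -3^1*143249^1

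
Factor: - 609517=-609517^1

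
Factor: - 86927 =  - 86927^1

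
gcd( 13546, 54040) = 2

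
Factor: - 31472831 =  - 13^1 * 17^1 * 53^1 * 2687^1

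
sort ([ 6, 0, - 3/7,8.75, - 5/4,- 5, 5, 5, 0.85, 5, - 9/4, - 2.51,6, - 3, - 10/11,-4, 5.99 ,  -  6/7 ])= [ - 5, - 4, - 3, - 2.51, - 9/4, - 5/4, - 10/11,-6/7, - 3/7, 0, 0.85, 5,5,5 , 5.99,6,6,8.75 ]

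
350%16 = 14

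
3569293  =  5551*643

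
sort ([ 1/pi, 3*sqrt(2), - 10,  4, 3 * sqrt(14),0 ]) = [ - 10, 0, 1/pi, 4, 3*sqrt(2), 3* sqrt(14) ] 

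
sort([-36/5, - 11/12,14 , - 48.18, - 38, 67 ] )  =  [ - 48.18, - 38,-36/5, - 11/12 , 14,67]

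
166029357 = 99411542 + 66617815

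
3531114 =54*65391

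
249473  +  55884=305357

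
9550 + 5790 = 15340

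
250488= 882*284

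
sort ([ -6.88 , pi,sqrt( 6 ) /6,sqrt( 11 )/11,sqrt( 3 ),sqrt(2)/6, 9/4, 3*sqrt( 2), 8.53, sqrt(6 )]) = [ - 6.88, sqrt( 2)/6,sqrt(11)/11,sqrt(6 )/6,sqrt( 3 ),9/4, sqrt( 6 ),pi,3*sqrt(2 ),8.53]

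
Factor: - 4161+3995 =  - 166= - 2^1*83^1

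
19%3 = 1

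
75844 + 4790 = 80634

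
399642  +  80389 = 480031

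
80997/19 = 4263 = 4263.00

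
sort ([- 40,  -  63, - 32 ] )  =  [ - 63, - 40, - 32] 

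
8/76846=4/38423 =0.00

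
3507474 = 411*8534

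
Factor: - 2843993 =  - 2843993^1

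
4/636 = 1/159 = 0.01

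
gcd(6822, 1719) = 9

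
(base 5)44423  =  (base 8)6051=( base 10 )3113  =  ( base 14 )11C5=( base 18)9AH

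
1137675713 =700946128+436729585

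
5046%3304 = 1742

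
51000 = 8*6375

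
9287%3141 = 3005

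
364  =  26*14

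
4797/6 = 1599/2 = 799.50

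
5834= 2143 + 3691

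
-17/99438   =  -1+99421/99438 =- 0.00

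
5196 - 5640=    - 444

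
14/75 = 14/75 = 0.19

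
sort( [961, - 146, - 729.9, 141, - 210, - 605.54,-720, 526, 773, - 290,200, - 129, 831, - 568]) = [ - 729.9, - 720, - 605.54, - 568, - 290,-210, - 146, - 129, 141,200, 526,773 , 831,961] 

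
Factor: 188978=2^1*61^1*1549^1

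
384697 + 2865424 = 3250121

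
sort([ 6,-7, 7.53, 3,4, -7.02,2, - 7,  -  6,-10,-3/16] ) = [  -  10, - 7.02, - 7, - 7,-6, - 3/16, 2, 3, 4, 6, 7.53]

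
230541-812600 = - 582059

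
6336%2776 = 784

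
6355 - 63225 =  -56870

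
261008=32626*8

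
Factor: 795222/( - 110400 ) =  - 132537/18400 = - 2^( - 5)*3^1*5^ ( - 2 ) * 23^( - 1 ) * 44179^1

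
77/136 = 77/136 = 0.57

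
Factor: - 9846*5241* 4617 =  - 238250524662 = - 2^1*3^8 * 19^1* 547^1*1747^1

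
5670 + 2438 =8108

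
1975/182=1975/182 = 10.85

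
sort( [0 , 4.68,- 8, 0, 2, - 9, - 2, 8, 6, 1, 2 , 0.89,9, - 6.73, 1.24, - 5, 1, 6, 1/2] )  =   [ - 9,  -  8, - 6.73, - 5, - 2, 0, 0, 1/2, 0.89,1, 1 , 1.24, 2, 2, 4.68, 6,6,  8, 9]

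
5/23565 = 1/4713 = 0.00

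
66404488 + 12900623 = 79305111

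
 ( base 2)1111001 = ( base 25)4L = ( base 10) 121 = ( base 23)56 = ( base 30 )41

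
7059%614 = 305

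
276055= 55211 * 5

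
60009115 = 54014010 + 5995105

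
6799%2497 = 1805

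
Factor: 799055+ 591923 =2^1 * 37^1*18797^1 = 1390978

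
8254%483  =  43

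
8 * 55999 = 447992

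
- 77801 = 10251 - 88052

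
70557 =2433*29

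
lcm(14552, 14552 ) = 14552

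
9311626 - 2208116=7103510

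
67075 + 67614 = 134689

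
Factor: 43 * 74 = 2^1*37^1 * 43^1 = 3182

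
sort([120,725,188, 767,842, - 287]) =[  -  287,120,188,725,767 , 842 ]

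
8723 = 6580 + 2143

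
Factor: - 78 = -2^1*3^1*13^1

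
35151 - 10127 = 25024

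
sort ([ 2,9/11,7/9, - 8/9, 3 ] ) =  [ - 8/9,7/9 , 9/11,2, 3 ] 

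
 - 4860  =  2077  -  6937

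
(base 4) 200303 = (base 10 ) 2099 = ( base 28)2IR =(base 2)100000110011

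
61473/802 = 61473/802  =  76.65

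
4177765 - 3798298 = 379467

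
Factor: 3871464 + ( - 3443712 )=2^3*3^2 *13^1*457^1= 427752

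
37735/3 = 37735/3 = 12578.33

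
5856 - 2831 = 3025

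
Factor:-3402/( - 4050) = 21/25 = 3^1*5^ ( - 2 )* 7^1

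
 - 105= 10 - 115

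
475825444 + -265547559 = 210277885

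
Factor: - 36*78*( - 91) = 255528 =2^3*3^3*7^1*13^2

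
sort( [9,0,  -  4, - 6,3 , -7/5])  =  [ - 6, - 4, - 7/5, 0,3,9 ] 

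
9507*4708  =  44758956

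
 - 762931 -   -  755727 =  - 7204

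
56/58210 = 28/29105 = 0.00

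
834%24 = 18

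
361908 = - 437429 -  - 799337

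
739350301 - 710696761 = 28653540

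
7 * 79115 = 553805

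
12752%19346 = 12752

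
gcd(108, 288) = 36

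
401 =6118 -5717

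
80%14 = 10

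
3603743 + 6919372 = 10523115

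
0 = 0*515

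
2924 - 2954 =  - 30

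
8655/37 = 233 + 34/37 = 233.92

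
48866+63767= 112633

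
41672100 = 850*49026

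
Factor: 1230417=3^3*199^1*229^1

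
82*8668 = 710776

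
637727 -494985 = 142742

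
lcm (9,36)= 36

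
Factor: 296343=3^2*19^1*1733^1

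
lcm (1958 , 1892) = 168388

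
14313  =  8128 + 6185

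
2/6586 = 1/3293 = 0.00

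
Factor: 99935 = 5^1*11^1*23^1*79^1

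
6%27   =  6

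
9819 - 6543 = 3276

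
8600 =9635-1035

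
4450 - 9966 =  - 5516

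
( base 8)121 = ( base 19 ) 45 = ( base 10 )81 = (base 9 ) 100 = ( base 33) 2F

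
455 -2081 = -1626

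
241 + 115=356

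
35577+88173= 123750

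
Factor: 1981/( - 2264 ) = -2^(-3 )*7^1 = - 7/8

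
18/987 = 6/329 = 0.02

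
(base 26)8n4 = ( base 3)22020121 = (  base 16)177a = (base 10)6010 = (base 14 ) 2294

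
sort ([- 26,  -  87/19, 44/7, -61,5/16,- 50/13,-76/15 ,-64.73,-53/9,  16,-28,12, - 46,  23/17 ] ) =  [- 64.73, - 61, - 46, - 28,-26, -53/9, - 76/15 , - 87/19, - 50/13  ,  5/16, 23/17,44/7, 12, 16 ] 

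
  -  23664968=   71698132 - 95363100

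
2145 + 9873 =12018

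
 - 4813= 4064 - 8877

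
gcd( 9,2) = 1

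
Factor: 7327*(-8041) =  - 11^1*17^2*43^1*431^1 = - 58916407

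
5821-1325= 4496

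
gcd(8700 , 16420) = 20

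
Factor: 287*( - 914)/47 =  - 2^1 * 7^1 * 41^1 * 47^( - 1) * 457^1= -  262318/47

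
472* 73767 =34818024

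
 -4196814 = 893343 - 5090157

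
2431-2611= -180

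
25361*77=1952797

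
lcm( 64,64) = 64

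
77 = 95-18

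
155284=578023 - 422739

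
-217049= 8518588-8735637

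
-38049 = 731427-769476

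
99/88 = 1+ 1/8=1.12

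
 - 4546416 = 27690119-32236535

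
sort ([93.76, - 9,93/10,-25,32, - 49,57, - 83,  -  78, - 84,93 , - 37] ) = [ - 84, - 83, - 78, - 49, - 37, - 25, - 9,93/10 , 32,57,93,93.76]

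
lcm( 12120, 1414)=84840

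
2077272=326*6372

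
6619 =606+6013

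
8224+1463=9687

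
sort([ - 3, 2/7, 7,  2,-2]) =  [  -  3,- 2,2/7, 2,7] 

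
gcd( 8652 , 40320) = 84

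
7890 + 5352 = 13242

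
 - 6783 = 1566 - 8349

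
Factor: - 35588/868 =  - 41 = - 41^1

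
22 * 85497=1880934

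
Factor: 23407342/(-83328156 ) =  - 11703671/41664078 = - 2^ ( - 1)*3^ ( - 3)*7^1*71^(-1)*131^1*10867^( - 1)*12763^1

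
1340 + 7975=9315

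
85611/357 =239 + 96/119 = 239.81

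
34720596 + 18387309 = 53107905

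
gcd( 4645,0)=4645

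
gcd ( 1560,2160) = 120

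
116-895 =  - 779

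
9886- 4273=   5613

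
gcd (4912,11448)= 8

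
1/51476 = 1/51476 = 0.00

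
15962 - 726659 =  - 710697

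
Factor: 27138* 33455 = 907901790 = 2^1*3^1*5^1*4523^1*6691^1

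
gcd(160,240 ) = 80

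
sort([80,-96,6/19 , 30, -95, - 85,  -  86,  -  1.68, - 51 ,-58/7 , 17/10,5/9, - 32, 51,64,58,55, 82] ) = [ - 96, - 95,-86,-85, - 51,-32, - 58/7, - 1.68,  6/19, 5/9, 17/10, 30,  51, 55,  58, 64, 80, 82]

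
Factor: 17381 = 7^1*13^1*191^1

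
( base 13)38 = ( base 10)47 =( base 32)1f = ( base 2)101111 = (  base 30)1H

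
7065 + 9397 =16462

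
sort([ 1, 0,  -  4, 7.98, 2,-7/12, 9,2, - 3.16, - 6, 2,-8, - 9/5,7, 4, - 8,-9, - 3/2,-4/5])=[- 9, - 8, - 8, - 6, -4,  -  3.16, - 9/5, - 3/2, - 4/5, - 7/12, 0 , 1,2,2,2,4,7, 7.98,9]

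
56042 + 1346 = 57388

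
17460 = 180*97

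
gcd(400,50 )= 50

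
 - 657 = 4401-5058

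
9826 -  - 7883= 17709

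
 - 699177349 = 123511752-822689101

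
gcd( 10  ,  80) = 10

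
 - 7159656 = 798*(-8972 )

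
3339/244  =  13  +  167/244 =13.68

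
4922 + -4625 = 297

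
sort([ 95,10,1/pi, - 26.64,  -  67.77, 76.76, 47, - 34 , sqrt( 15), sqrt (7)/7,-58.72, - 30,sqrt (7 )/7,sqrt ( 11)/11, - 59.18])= [ - 67.77,-59.18 , - 58.72, - 34,-30,-26.64 , sqrt(11 )/11,  1/pi,sqrt(7) /7,  sqrt(7 )/7,sqrt(15 ),10,47,76.76,95]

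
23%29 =23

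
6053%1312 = 805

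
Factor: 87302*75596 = 6599681992 =2^3* 18899^1*43651^1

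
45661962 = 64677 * 706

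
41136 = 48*857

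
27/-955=  -  27/955 = - 0.03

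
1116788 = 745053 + 371735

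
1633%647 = 339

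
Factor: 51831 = 3^2*13^1*443^1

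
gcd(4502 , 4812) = 2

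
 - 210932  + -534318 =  - 745250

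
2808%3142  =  2808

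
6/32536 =3/16268 = 0.00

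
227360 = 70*3248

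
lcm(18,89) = 1602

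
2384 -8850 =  - 6466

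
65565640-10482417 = 55083223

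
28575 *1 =28575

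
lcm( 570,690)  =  13110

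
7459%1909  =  1732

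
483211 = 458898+24313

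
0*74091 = 0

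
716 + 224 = 940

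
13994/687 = 13994/687 = 20.37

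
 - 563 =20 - 583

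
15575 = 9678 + 5897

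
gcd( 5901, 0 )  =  5901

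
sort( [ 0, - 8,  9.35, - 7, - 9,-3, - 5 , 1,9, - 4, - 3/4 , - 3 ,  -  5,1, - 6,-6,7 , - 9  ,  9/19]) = [ - 9 ,-9, - 8, - 7, - 6,-6, - 5, - 5,-4, - 3, - 3, -3/4, 0, 9/19,1, 1,7,  9, 9.35 ]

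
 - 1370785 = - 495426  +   - 875359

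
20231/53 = 20231/53 = 381.72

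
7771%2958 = 1855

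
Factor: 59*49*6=2^1*3^1*7^2 * 59^1 = 17346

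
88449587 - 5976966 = 82472621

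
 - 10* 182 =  - 1820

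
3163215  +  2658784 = 5821999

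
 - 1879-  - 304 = -1575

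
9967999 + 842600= 10810599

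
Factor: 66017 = 7^1 * 9431^1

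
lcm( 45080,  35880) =1758120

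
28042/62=452+ 9/31 = 452.29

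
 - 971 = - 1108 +137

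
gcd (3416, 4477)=1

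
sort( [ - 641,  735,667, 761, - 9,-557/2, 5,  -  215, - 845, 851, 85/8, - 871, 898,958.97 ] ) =[ - 871, - 845,-641, - 557/2,  -  215, - 9, 5,85/8,667,  735,761, 851 , 898, 958.97 ] 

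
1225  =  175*7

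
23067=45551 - 22484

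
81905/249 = 328+233/249=328.94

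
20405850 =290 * 70365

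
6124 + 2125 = 8249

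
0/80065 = 0 = 0.00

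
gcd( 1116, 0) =1116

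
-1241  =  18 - 1259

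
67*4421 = 296207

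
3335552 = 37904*88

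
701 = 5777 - 5076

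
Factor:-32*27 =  - 864 =- 2^5 * 3^3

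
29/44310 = 29/44310 = 0.00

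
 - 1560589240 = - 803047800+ - 757541440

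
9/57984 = 3/19328 = 0.00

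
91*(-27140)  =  -2469740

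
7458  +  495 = 7953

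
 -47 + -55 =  - 102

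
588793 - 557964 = 30829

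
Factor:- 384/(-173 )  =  2^7 * 3^1 * 173^(-1)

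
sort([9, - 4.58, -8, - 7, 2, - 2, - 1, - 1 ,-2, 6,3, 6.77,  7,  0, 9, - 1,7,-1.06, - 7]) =[ - 8,-7, - 7,-4.58,-2,-2, - 1.06, - 1, - 1,  -  1,0 , 2,3  ,  6,6.77  ,  7 , 7 , 9 , 9]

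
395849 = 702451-306602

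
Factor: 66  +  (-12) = 2^1*3^3 = 54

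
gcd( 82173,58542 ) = 3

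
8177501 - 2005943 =6171558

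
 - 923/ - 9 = 923/9= 102.56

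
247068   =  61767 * 4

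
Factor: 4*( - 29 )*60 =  - 2^4 *3^1 * 5^1*29^1 = - 6960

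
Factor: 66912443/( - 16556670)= -2^ ( - 1 )*3^ ( - 3)*5^ ( - 1)*47^1*53^( - 1 )*89^( - 1)*97^1 * 1129^1 = - 5147111/1273590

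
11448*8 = 91584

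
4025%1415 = 1195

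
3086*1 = 3086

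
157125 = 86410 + 70715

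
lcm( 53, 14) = 742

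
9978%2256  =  954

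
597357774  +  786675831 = 1384033605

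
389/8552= 389/8552  =  0.05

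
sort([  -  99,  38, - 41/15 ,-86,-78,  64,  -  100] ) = [-100, - 99,-86 , - 78,-41/15 , 38, 64] 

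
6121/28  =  6121/28 = 218.61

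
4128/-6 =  - 688/1= - 688.00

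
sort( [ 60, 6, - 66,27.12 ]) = [ - 66, 6,27.12, 60 ] 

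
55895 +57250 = 113145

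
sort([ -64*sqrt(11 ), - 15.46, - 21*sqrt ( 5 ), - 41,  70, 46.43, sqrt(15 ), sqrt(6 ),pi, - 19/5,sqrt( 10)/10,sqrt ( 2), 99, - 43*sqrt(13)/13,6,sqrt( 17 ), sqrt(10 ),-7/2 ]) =[ - 64*sqrt( 11 ) , - 21*sqrt(5), - 41,-15.46, - 43*sqrt (13)/13, - 19/5 , - 7/2, sqrt( 10) /10,sqrt(2 ), sqrt(6 ), pi, sqrt( 10),  sqrt( 15) , sqrt(17 ), 6,46.43, 70, 99]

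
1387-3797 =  - 2410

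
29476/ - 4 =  - 7369 + 0/1=-7369.00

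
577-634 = - 57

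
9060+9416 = 18476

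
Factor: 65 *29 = 1885 = 5^1 *13^1*29^1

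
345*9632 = 3323040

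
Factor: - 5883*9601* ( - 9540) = 538844795820 = 2^2*3^3 *5^1* 37^1*53^2 * 9601^1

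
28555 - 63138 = -34583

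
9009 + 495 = 9504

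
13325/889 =13325/889  =  14.99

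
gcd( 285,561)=3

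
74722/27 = 2767 + 13/27 = 2767.48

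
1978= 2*989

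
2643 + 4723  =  7366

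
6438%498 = 462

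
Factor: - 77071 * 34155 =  - 3^3*5^1*11^1 * 23^1 * 37^1 * 2083^1 = - 2632360005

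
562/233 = 2 + 96/233 = 2.41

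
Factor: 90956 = 2^2 * 22739^1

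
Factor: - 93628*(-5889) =551375292 = 2^2*3^1*13^1*89^1* 151^1*263^1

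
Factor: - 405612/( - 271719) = 2^2*7^( - 1)*227^( - 1 )*593^1= 2372/1589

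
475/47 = 10 + 5/47  =  10.11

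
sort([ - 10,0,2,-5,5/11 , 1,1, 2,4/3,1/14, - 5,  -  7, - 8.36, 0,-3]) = [-10, - 8.36, - 7, - 5 , - 5 ,-3,0,0,1/14, 5/11,1,  1,  4/3,  2,2 ] 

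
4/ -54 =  - 2/27 = - 0.07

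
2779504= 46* 60424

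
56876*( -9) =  - 511884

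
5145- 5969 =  - 824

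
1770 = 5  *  354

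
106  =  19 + 87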